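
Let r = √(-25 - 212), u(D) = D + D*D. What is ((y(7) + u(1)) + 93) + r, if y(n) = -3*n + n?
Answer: 81 + I*√237 ≈ 81.0 + 15.395*I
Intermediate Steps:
y(n) = -2*n
u(D) = D + D²
r = I*√237 (r = √(-237) = I*√237 ≈ 15.395*I)
((y(7) + u(1)) + 93) + r = ((-2*7 + 1*(1 + 1)) + 93) + I*√237 = ((-14 + 1*2) + 93) + I*√237 = ((-14 + 2) + 93) + I*√237 = (-12 + 93) + I*√237 = 81 + I*√237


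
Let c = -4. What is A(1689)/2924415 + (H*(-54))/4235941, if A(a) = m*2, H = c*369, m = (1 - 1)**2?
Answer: 79704/4235941 ≈ 0.018816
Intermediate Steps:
m = 0 (m = 0**2 = 0)
H = -1476 (H = -4*369 = -1476)
A(a) = 0 (A(a) = 0*2 = 0)
A(1689)/2924415 + (H*(-54))/4235941 = 0/2924415 - 1476*(-54)/4235941 = 0*(1/2924415) + 79704*(1/4235941) = 0 + 79704/4235941 = 79704/4235941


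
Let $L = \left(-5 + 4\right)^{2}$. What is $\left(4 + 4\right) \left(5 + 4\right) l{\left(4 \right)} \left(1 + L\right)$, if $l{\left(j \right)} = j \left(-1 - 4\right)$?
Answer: $-2880$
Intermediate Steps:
$L = 1$ ($L = \left(-1\right)^{2} = 1$)
$l{\left(j \right)} = - 5 j$ ($l{\left(j \right)} = j \left(-5\right) = - 5 j$)
$\left(4 + 4\right) \left(5 + 4\right) l{\left(4 \right)} \left(1 + L\right) = \left(4 + 4\right) \left(5 + 4\right) \left(\left(-5\right) 4\right) \left(1 + 1\right) = 8 \cdot 9 \left(-20\right) 2 = 72 \left(-20\right) 2 = \left(-1440\right) 2 = -2880$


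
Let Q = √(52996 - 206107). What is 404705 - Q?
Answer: 404705 - I*√153111 ≈ 4.0471e+5 - 391.29*I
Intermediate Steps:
Q = I*√153111 (Q = √(-153111) = I*√153111 ≈ 391.29*I)
404705 - Q = 404705 - I*√153111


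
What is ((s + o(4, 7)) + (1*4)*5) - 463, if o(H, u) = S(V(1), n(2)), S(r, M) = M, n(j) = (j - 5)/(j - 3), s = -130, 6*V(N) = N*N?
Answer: -570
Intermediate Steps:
V(N) = N²/6 (V(N) = (N*N)/6 = N²/6)
n(j) = (-5 + j)/(-3 + j)
o(H, u) = 3 (o(H, u) = (-5 + 2)/(-3 + 2) = -3/(-1) = -1*(-3) = 3)
((s + o(4, 7)) + (1*4)*5) - 463 = ((-130 + 3) + (1*4)*5) - 463 = (-127 + 4*5) - 463 = (-127 + 20) - 463 = -107 - 463 = -570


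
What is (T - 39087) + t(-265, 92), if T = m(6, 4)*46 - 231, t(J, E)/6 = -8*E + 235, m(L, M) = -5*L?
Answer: -43704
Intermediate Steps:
t(J, E) = 1410 - 48*E (t(J, E) = 6*(-8*E + 235) = 6*(235 - 8*E) = 1410 - 48*E)
T = -1611 (T = -5*6*46 - 231 = -30*46 - 231 = -1380 - 231 = -1611)
(T - 39087) + t(-265, 92) = (-1611 - 39087) + (1410 - 48*92) = -40698 + (1410 - 4416) = -40698 - 3006 = -43704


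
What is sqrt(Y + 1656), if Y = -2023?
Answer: I*sqrt(367) ≈ 19.157*I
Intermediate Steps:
sqrt(Y + 1656) = sqrt(-2023 + 1656) = sqrt(-367) = I*sqrt(367)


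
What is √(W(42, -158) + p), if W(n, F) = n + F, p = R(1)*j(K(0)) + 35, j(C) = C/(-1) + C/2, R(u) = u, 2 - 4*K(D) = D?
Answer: 5*I*√13/2 ≈ 9.0139*I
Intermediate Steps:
K(D) = ½ - D/4
j(C) = -C/2 (j(C) = C*(-1) + C*(½) = -C + C/2 = -C/2)
p = 139/4 (p = 1*(-(½ - ¼*0)/2) + 35 = 1*(-(½ + 0)/2) + 35 = 1*(-½*½) + 35 = 1*(-¼) + 35 = -¼ + 35 = 139/4 ≈ 34.750)
W(n, F) = F + n
√(W(42, -158) + p) = √((-158 + 42) + 139/4) = √(-116 + 139/4) = √(-325/4) = 5*I*√13/2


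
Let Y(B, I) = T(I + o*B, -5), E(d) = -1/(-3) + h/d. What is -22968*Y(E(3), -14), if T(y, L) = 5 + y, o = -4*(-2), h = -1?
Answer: 206712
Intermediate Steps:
o = 8
E(d) = ⅓ - 1/d (E(d) = -1/(-3) - 1/d = -1*(-⅓) - 1/d = ⅓ - 1/d)
Y(B, I) = 5 + I + 8*B (Y(B, I) = 5 + (I + 8*B) = 5 + I + 8*B)
-22968*Y(E(3), -14) = -22968*(5 - 14 + 8*((⅓)*(-3 + 3)/3)) = -22968*(5 - 14 + 8*((⅓)*(⅓)*0)) = -22968*(5 - 14 + 8*0) = -22968*(5 - 14 + 0) = -22968*(-9) = 206712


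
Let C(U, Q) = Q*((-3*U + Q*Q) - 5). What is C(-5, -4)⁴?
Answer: 116985856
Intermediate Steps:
C(U, Q) = Q*(-5 + Q² - 3*U) (C(U, Q) = Q*((-3*U + Q²) - 5) = Q*((Q² - 3*U) - 5) = Q*(-5 + Q² - 3*U))
C(-5, -4)⁴ = (-4*(-5 + (-4)² - 3*(-5)))⁴ = (-4*(-5 + 16 + 15))⁴ = (-4*26)⁴ = (-104)⁴ = 116985856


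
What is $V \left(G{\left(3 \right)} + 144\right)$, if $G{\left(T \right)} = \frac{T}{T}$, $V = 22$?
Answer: $3190$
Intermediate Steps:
$G{\left(T \right)} = 1$
$V \left(G{\left(3 \right)} + 144\right) = 22 \left(1 + 144\right) = 22 \cdot 145 = 3190$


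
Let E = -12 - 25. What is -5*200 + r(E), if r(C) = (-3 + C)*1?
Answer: -1040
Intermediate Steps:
E = -37
r(C) = -3 + C
-5*200 + r(E) = -5*200 + (-3 - 37) = -1000 - 40 = -1040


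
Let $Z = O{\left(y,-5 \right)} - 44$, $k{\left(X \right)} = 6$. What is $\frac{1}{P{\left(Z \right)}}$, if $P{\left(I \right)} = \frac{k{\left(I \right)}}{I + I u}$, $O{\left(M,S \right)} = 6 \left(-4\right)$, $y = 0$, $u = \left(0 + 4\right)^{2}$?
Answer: $- \frac{578}{3} \approx -192.67$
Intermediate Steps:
$u = 16$ ($u = 4^{2} = 16$)
$O{\left(M,S \right)} = -24$
$Z = -68$ ($Z = -24 - 44 = -68$)
$P{\left(I \right)} = \frac{6}{17 I}$ ($P{\left(I \right)} = \frac{6}{I + I 16} = \frac{6}{I + 16 I} = \frac{6}{17 I}$)
$\frac{1}{P{\left(Z \right)}} = \frac{1}{\frac{6}{17} \frac{1}{-68}} = \frac{1}{\frac{6}{17} \left(- \frac{1}{68}\right)} = \frac{1}{- \frac{3}{578}} = - \frac{578}{3}$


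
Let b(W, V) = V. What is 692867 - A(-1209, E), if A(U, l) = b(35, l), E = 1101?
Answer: 691766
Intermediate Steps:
A(U, l) = l
692867 - A(-1209, E) = 692867 - 1*1101 = 692867 - 1101 = 691766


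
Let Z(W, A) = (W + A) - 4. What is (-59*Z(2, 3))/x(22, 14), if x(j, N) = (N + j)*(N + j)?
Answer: -59/1296 ≈ -0.045525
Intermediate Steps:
Z(W, A) = -4 + A + W (Z(W, A) = (A + W) - 4 = -4 + A + W)
x(j, N) = (N + j)²
(-59*Z(2, 3))/x(22, 14) = (-59*(-4 + 3 + 2))/((14 + 22)²) = (-59*1)/(36²) = -59/1296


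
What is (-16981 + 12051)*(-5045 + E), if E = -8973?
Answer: 69108740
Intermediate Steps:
(-16981 + 12051)*(-5045 + E) = (-16981 + 12051)*(-5045 - 8973) = -4930*(-14018) = 69108740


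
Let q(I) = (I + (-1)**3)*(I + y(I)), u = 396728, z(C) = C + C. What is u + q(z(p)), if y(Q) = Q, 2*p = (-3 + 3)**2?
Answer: 396728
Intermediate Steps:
p = 0 (p = (-3 + 3)**2/2 = (1/2)*0**2 = (1/2)*0 = 0)
z(C) = 2*C
q(I) = 2*I*(-1 + I) (q(I) = (I + (-1)**3)*(I + I) = (I - 1)*(2*I) = (-1 + I)*(2*I) = 2*I*(-1 + I))
u + q(z(p)) = 396728 + 2*(2*0)*(-1 + 2*0) = 396728 + 2*0*(-1 + 0) = 396728 + 2*0*(-1) = 396728 + 0 = 396728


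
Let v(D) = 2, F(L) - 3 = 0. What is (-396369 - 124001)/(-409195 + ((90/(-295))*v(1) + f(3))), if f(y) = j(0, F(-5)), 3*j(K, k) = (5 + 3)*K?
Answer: 30701830/24142541 ≈ 1.2717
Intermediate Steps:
F(L) = 3 (F(L) = 3 + 0 = 3)
j(K, k) = 8*K/3 (j(K, k) = ((5 + 3)*K)/3 = (8*K)/3 = 8*K/3)
f(y) = 0 (f(y) = (8/3)*0 = 0)
(-396369 - 124001)/(-409195 + ((90/(-295))*v(1) + f(3))) = (-396369 - 124001)/(-409195 + ((90/(-295))*2 + 0)) = -520370/(-409195 + ((90*(-1/295))*2 + 0)) = -520370/(-409195 + (-18/59*2 + 0)) = -520370/(-409195 + (-36/59 + 0)) = -520370/(-409195 - 36/59) = -520370/(-24142541/59) = -520370*(-59/24142541) = 30701830/24142541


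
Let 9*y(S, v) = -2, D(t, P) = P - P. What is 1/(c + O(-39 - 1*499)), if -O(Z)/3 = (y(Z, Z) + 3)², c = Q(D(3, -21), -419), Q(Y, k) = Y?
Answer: -27/625 ≈ -0.043200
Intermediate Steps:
D(t, P) = 0
y(S, v) = -2/9 (y(S, v) = (⅑)*(-2) = -2/9)
c = 0
O(Z) = -625/27 (O(Z) = -3*(-2/9 + 3)² = -3*(25/9)² = -3*625/81 = -625/27)
1/(c + O(-39 - 1*499)) = 1/(0 - 625/27) = 1/(-625/27) = -27/625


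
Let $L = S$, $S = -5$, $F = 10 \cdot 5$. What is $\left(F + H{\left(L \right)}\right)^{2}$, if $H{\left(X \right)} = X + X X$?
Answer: $4900$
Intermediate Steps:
$F = 50$
$L = -5$
$H{\left(X \right)} = X + X^{2}$
$\left(F + H{\left(L \right)}\right)^{2} = \left(50 - 5 \left(1 - 5\right)\right)^{2} = \left(50 - -20\right)^{2} = \left(50 + 20\right)^{2} = 70^{2} = 4900$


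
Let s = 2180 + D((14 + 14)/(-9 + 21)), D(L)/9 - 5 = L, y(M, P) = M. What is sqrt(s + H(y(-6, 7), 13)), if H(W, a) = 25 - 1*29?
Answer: sqrt(2242) ≈ 47.350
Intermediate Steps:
D(L) = 45 + 9*L
s = 2246 (s = 2180 + (45 + 9*((14 + 14)/(-9 + 21))) = 2180 + (45 + 9*(28/12)) = 2180 + (45 + 9*(28*(1/12))) = 2180 + (45 + 9*(7/3)) = 2180 + (45 + 21) = 2180 + 66 = 2246)
H(W, a) = -4 (H(W, a) = 25 - 29 = -4)
sqrt(s + H(y(-6, 7), 13)) = sqrt(2246 - 4) = sqrt(2242)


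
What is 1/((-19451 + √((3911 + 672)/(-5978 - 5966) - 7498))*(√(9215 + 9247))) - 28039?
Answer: -28039 - 116161372*√18462/41714882115880209 - 2*I*√137146113320965/13904960705293403 ≈ -28039.0 - 1.6844e-9*I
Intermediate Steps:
1/((-19451 + √((3911 + 672)/(-5978 - 5966) - 7498))*(√(9215 + 9247))) - 28039 = 1/((-19451 + √(4583/(-11944) - 7498))*(√18462)) - 28039 = (√18462/18462)/(-19451 + √(4583*(-1/11944) - 7498)) - 28039 = (√18462/18462)/(-19451 + √(-4583/11944 - 7498)) - 28039 = (√18462/18462)/(-19451 + √(-89560695/11944)) - 28039 = (√18462/18462)/(-19451 + I*√267428235270/5972) - 28039 = √18462/(18462*(-19451 + I*√267428235270/5972)) - 28039 = -28039 + √18462/(18462*(-19451 + I*√267428235270/5972))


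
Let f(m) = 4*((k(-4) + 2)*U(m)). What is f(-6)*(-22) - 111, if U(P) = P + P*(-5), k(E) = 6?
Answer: -17007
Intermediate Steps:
U(P) = -4*P (U(P) = P - 5*P = -4*P)
f(m) = -128*m (f(m) = 4*((6 + 2)*(-4*m)) = 4*(8*(-4*m)) = 4*(-32*m) = -128*m)
f(-6)*(-22) - 111 = -128*(-6)*(-22) - 111 = 768*(-22) - 111 = -16896 - 111 = -17007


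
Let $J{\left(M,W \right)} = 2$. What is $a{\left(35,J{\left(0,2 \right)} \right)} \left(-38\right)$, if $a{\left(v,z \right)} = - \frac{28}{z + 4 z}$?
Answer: $\frac{532}{5} \approx 106.4$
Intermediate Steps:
$a{\left(v,z \right)} = - \frac{28}{5 z}$
$a{\left(35,J{\left(0,2 \right)} \right)} \left(-38\right) = - \frac{28}{5 \cdot 2} \left(-38\right) = \left(- \frac{28}{5}\right) \frac{1}{2} \left(-38\right) = \left(- \frac{14}{5}\right) \left(-38\right) = \frac{532}{5}$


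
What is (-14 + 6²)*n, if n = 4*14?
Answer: 1232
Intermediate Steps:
n = 56
(-14 + 6²)*n = (-14 + 6²)*56 = (-14 + 36)*56 = 22*56 = 1232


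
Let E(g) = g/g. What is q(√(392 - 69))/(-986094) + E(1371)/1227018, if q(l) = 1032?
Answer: -70294249/67219727094 ≈ -0.0010457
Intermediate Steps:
E(g) = 1
q(√(392 - 69))/(-986094) + E(1371)/1227018 = 1032/(-986094) + 1/1227018 = 1032*(-1/986094) + 1*(1/1227018) = -172/164349 + 1/1227018 = -70294249/67219727094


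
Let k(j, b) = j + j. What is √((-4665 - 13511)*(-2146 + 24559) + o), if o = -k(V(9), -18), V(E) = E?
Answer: I*√407378706 ≈ 20184.0*I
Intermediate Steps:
k(j, b) = 2*j
o = -18 (o = -2*9 = -1*18 = -18)
√((-4665 - 13511)*(-2146 + 24559) + o) = √((-4665 - 13511)*(-2146 + 24559) - 18) = √(-18176*22413 - 18) = √(-407378688 - 18) = √(-407378706) = I*√407378706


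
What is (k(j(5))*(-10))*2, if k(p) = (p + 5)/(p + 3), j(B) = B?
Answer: -25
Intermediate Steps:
k(p) = (5 + p)/(3 + p)
(k(j(5))*(-10))*2 = (((5 + 5)/(3 + 5))*(-10))*2 = ((10/8)*(-10))*2 = (((⅛)*10)*(-10))*2 = ((5/4)*(-10))*2 = -25/2*2 = -25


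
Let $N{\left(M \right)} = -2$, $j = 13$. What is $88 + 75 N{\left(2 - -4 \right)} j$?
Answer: $-1862$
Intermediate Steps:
$88 + 75 N{\left(2 - -4 \right)} j = 88 + 75 \left(\left(-2\right) 13\right) = 88 + 75 \left(-26\right) = 88 - 1950 = -1862$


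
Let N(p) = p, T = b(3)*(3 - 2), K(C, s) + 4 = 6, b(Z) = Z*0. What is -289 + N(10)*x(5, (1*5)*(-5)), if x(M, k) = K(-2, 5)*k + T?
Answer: -789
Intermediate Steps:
b(Z) = 0
K(C, s) = 2 (K(C, s) = -4 + 6 = 2)
T = 0 (T = 0*(3 - 2) = 0*1 = 0)
x(M, k) = 2*k (x(M, k) = 2*k + 0 = 2*k)
-289 + N(10)*x(5, (1*5)*(-5)) = -289 + 10*(2*((1*5)*(-5))) = -289 + 10*(2*(5*(-5))) = -289 + 10*(2*(-25)) = -289 + 10*(-50) = -289 - 500 = -789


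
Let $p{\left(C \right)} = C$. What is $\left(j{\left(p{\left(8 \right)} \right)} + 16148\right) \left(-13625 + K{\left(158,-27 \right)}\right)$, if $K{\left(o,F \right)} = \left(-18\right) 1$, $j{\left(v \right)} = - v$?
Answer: $-220198020$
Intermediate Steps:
$K{\left(o,F \right)} = -18$
$\left(j{\left(p{\left(8 \right)} \right)} + 16148\right) \left(-13625 + K{\left(158,-27 \right)}\right) = \left(\left(-1\right) 8 + 16148\right) \left(-13625 - 18\right) = \left(-8 + 16148\right) \left(-13643\right) = 16140 \left(-13643\right) = -220198020$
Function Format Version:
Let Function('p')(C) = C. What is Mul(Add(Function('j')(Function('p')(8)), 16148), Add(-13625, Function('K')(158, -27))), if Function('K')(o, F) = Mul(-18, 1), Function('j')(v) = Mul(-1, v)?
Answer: -220198020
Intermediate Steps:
Function('K')(o, F) = -18
Mul(Add(Function('j')(Function('p')(8)), 16148), Add(-13625, Function('K')(158, -27))) = Mul(Add(Mul(-1, 8), 16148), Add(-13625, -18)) = Mul(Add(-8, 16148), -13643) = Mul(16140, -13643) = -220198020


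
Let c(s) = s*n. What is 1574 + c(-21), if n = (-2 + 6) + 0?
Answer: 1490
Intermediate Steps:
n = 4 (n = 4 + 0 = 4)
c(s) = 4*s (c(s) = s*4 = 4*s)
1574 + c(-21) = 1574 + 4*(-21) = 1574 - 84 = 1490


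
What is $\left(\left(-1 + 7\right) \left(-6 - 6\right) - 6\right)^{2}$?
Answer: $6084$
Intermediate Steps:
$\left(\left(-1 + 7\right) \left(-6 - 6\right) - 6\right)^{2} = \left(6 \left(-12\right) - 6\right)^{2} = \left(-72 - 6\right)^{2} = \left(-78\right)^{2} = 6084$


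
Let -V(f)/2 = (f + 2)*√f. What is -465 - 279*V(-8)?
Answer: -465 - 6696*I*√2 ≈ -465.0 - 9469.6*I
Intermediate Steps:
V(f) = -2*√f*(2 + f) (V(f) = -2*(f + 2)*√f = -2*(2 + f)*√f = -2*√f*(2 + f))
-465 - 279*V(-8) = -465 - 558*√(-8)*(-2 - 1*(-8)) = -465 - 558*2*I*√2*(-2 + 8) = -465 - 558*2*I*√2*6 = -465 - 6696*I*√2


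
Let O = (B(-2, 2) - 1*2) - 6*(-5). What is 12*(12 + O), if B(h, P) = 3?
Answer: 516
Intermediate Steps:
O = 31 (O = (3 - 1*2) - 6*(-5) = (3 - 2) - 1*(-30) = 1 + 30 = 31)
12*(12 + O) = 12*(12 + 31) = 12*43 = 516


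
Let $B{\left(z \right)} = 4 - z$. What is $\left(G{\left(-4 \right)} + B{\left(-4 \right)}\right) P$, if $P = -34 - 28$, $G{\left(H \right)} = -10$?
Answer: $124$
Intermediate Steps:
$P = -62$
$\left(G{\left(-4 \right)} + B{\left(-4 \right)}\right) P = \left(-10 + \left(4 - -4\right)\right) \left(-62\right) = \left(-10 + \left(4 + 4\right)\right) \left(-62\right) = \left(-10 + 8\right) \left(-62\right) = \left(-2\right) \left(-62\right) = 124$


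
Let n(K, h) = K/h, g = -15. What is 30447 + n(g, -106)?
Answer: 3227397/106 ≈ 30447.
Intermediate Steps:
30447 + n(g, -106) = 30447 - 15/(-106) = 30447 - 15*(-1/106) = 30447 + 15/106 = 3227397/106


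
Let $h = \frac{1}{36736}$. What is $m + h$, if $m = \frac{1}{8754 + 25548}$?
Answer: $\frac{35519}{630059136} \approx 5.6374 \cdot 10^{-5}$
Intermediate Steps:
$h = \frac{1}{36736} \approx 2.7221 \cdot 10^{-5}$
$m = \frac{1}{34302} \approx 2.9153 \cdot 10^{-5}$
$m + h = \frac{1}{34302} + \frac{1}{36736} = \frac{35519}{630059136}$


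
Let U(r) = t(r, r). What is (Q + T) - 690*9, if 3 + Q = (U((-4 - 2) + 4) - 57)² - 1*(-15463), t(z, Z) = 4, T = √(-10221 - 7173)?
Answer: 12059 + I*√17394 ≈ 12059.0 + 131.89*I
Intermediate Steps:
T = I*√17394 (T = √(-17394) = I*√17394 ≈ 131.89*I)
U(r) = 4
Q = 18269 (Q = -3 + ((4 - 57)² - 1*(-15463)) = -3 + ((-53)² + 15463) = -3 + (2809 + 15463) = -3 + 18272 = 18269)
(Q + T) - 690*9 = (18269 + I*√17394) - 690*9 = (18269 + I*√17394) - 6210 = 12059 + I*√17394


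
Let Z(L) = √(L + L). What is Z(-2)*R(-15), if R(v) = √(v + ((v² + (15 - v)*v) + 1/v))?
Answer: -2*√54015/15 ≈ -30.988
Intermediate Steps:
R(v) = √(v + 1/v + v² + v*(15 - v)) (R(v) = √(v + ((v² + v*(15 - v)) + 1/v)) = √(v + (1/v + v² + v*(15 - v))) = √(v + 1/v + v² + v*(15 - v)))
Z(L) = √2*√L (Z(L) = √(2*L) = √2*√L)
Z(-2)*R(-15) = (√2*√(-2))*√(1/(-15) + 16*(-15)) = (√2*(I*√2))*√(-1/15 - 240) = (2*I)*√(-3601/15) = (2*I)*(I*√54015/15) = -2*√54015/15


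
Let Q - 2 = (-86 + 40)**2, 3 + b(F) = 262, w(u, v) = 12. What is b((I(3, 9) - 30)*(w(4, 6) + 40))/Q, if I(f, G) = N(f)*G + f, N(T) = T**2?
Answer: 259/2118 ≈ 0.12229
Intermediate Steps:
I(f, G) = f + G*f**2 (I(f, G) = f**2*G + f = G*f**2 + f = f + G*f**2)
b(F) = 259 (b(F) = -3 + 262 = 259)
Q = 2118 (Q = 2 + (-86 + 40)**2 = 2 + (-46)**2 = 2 + 2116 = 2118)
b((I(3, 9) - 30)*(w(4, 6) + 40))/Q = 259/2118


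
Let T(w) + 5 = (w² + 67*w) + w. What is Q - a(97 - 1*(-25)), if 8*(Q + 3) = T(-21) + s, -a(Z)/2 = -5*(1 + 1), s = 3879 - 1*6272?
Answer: -3569/8 ≈ -446.13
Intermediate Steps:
T(w) = -5 + w² + 68*w (T(w) = -5 + ((w² + 67*w) + w) = -5 + (w² + 68*w) = -5 + w² + 68*w)
s = -2393 (s = 3879 - 6272 = -2393)
a(Z) = 20 (a(Z) = -(-10)*(1 + 1) = -(-10)*2 = -2*(-10) = 20)
Q = -3409/8 (Q = -3 + ((-5 + (-21)² + 68*(-21)) - 2393)/8 = -3 + ((-5 + 441 - 1428) - 2393)/8 = -3 + (-992 - 2393)/8 = -3 + (⅛)*(-3385) = -3 - 3385/8 = -3409/8 ≈ -426.13)
Q - a(97 - 1*(-25)) = -3409/8 - 1*20 = -3409/8 - 20 = -3569/8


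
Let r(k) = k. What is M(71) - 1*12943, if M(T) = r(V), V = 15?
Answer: -12928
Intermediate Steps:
M(T) = 15
M(71) - 1*12943 = 15 - 1*12943 = 15 - 12943 = -12928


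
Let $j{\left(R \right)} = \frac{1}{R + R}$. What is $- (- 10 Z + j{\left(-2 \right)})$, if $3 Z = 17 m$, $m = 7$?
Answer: $\frac{4763}{12} \approx 396.92$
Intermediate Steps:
$Z = \frac{119}{3}$ ($Z = \frac{17 \cdot 7}{3} = \frac{1}{3} \cdot 119 = \frac{119}{3} \approx 39.667$)
$j{\left(R \right)} = \frac{1}{2 R}$
$- (- 10 Z + j{\left(-2 \right)}) = - (\left(-10\right) \frac{119}{3} + \frac{1}{2 \left(-2\right)}) = - (- \frac{1190}{3} + \frac{1}{2} \left(- \frac{1}{2}\right)) = - (- \frac{1190}{3} - \frac{1}{4}) = \left(-1\right) \left(- \frac{4763}{12}\right) = \frac{4763}{12}$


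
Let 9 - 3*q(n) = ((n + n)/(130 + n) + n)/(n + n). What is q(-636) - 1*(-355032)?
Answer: 89823813/253 ≈ 3.5504e+5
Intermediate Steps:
q(n) = 3 - (n + 2*n/(130 + n))/(6*n) (q(n) = 3 - ((n + n)/(130 + n) + n)/(3*(n + n)) = 3 - ((2*n)/(130 + n) + n)/(3*(2*n)) = 3 - (2*n/(130 + n) + n)*1/(2*n)/3 = 3 - (n + 2*n/(130 + n))*1/(2*n)/3 = 3 - (n + 2*n/(130 + n))/(6*n))
q(-636) - 1*(-355032) = (2208 + 17*(-636))/(6*(130 - 636)) - 1*(-355032) = (⅙)*(2208 - 10812)/(-506) + 355032 = (⅙)*(-1/506)*(-8604) + 355032 = 717/253 + 355032 = 89823813/253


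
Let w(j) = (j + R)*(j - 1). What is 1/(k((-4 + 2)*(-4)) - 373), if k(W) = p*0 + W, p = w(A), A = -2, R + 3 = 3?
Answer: -1/365 ≈ -0.0027397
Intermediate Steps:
R = 0 (R = -3 + 3 = 0)
w(j) = j*(-1 + j) (w(j) = (j + 0)*(j - 1) = j*(-1 + j))
p = 6 (p = -2*(-1 - 2) = -2*(-3) = 6)
k(W) = W (k(W) = 6*0 + W = 0 + W = W)
1/(k((-4 + 2)*(-4)) - 373) = 1/((-4 + 2)*(-4) - 373) = 1/(-2*(-4) - 373) = 1/(8 - 373) = 1/(-365) = -1/365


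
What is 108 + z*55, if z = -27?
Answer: -1377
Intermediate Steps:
108 + z*55 = 108 - 27*55 = 108 - 1485 = -1377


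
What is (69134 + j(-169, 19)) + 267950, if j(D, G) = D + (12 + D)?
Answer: 336758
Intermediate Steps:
j(D, G) = 12 + 2*D
(69134 + j(-169, 19)) + 267950 = (69134 + (12 + 2*(-169))) + 267950 = (69134 + (12 - 338)) + 267950 = (69134 - 326) + 267950 = 68808 + 267950 = 336758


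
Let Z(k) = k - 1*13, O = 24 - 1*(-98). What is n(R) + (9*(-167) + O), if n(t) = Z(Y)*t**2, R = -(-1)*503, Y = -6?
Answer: -4808552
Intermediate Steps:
O = 122 (O = 24 + 98 = 122)
Z(k) = -13 + k (Z(k) = k - 13 = -13 + k)
R = 503 (R = -1*(-503) = 503)
n(t) = -19*t**2 (n(t) = (-13 - 6)*t**2 = -19*t**2)
n(R) + (9*(-167) + O) = -19*503**2 + (9*(-167) + 122) = -19*253009 + (-1503 + 122) = -4807171 - 1381 = -4808552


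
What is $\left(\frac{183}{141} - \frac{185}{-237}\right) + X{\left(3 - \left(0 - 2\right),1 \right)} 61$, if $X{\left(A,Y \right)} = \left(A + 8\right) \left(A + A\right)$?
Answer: $\frac{88355422}{11139} \approx 7932.1$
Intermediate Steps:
$X{\left(A,Y \right)} = 2 A \left(8 + A\right)$ ($X{\left(A,Y \right)} = \left(8 + A\right) 2 A = 2 A \left(8 + A\right)$)
$\left(\frac{183}{141} - \frac{185}{-237}\right) + X{\left(3 - \left(0 - 2\right),1 \right)} 61 = \left(\frac{183}{141} - \frac{185}{-237}\right) + 2 \left(3 - \left(0 - 2\right)\right) \left(8 + \left(3 - \left(0 - 2\right)\right)\right) 61 = \left(183 \cdot \frac{1}{141} - - \frac{185}{237}\right) + 2 \left(3 - -2\right) \left(8 + \left(3 - -2\right)\right) 61 = \left(\frac{61}{47} + \frac{185}{237}\right) + 2 \left(3 + 2\right) \left(8 + \left(3 + 2\right)\right) 61 = \frac{23152}{11139} + 2 \cdot 5 \left(8 + 5\right) 61 = \frac{23152}{11139} + 2 \cdot 5 \cdot 13 \cdot 61 = \frac{23152}{11139} + 130 \cdot 61 = \frac{23152}{11139} + 7930 = \frac{88355422}{11139}$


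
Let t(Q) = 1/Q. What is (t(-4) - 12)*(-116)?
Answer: 1421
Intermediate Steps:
(t(-4) - 12)*(-116) = (1/(-4) - 12)*(-116) = (-¼ - 12)*(-116) = -49/4*(-116) = 1421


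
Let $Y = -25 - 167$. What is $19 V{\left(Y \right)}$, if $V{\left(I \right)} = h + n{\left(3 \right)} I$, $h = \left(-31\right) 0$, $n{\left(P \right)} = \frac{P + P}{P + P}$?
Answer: $-3648$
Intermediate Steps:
$n{\left(P \right)} = 1$ ($n{\left(P \right)} = \frac{2 P}{2 P} = 2 P \frac{1}{2 P} = 1$)
$Y = -192$
$h = 0$
$V{\left(I \right)} = I$ ($V{\left(I \right)} = 0 + 1 I = 0 + I = I$)
$19 V{\left(Y \right)} = 19 \left(-192\right) = -3648$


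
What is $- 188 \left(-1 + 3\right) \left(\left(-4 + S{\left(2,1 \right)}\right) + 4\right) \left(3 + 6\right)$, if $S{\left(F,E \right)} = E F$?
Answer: $-6768$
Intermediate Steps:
$- 188 \left(-1 + 3\right) \left(\left(-4 + S{\left(2,1 \right)}\right) + 4\right) \left(3 + 6\right) = - 188 \left(-1 + 3\right) \left(\left(-4 + 1 \cdot 2\right) + 4\right) \left(3 + 6\right) = - 188 \cdot 2 \left(\left(-4 + 2\right) + 4\right) 9 = - 188 \cdot 2 \left(-2 + 4\right) 9 = - 188 \cdot 2 \cdot 2 \cdot 9 = - 188 \cdot 4 \cdot 9 = \left(-188\right) 36 = -6768$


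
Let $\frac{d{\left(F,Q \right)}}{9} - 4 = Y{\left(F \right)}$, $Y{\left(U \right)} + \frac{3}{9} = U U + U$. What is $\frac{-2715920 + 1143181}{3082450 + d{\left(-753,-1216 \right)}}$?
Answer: $- \frac{1572739}{8178787} \approx -0.19229$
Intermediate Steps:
$Y{\left(U \right)} = - \frac{1}{3} + U + U^{2}$ ($Y{\left(U \right)} = - \frac{1}{3} + \left(U U + U\right) = - \frac{1}{3} + \left(U^{2} + U\right) = - \frac{1}{3} + \left(U + U^{2}\right) = - \frac{1}{3} + U + U^{2}$)
$d{\left(F,Q \right)} = 33 + 9 F + 9 F^{2}$ ($d{\left(F,Q \right)} = 36 + 9 \left(- \frac{1}{3} + F + F^{2}\right) = 36 + \left(-3 + 9 F + 9 F^{2}\right) = 33 + 9 F + 9 F^{2}$)
$\frac{-2715920 + 1143181}{3082450 + d{\left(-753,-1216 \right)}} = \frac{-2715920 + 1143181}{3082450 + \left(33 + 9 \left(-753\right) + 9 \left(-753\right)^{2}\right)} = - \frac{1572739}{3082450 + \left(33 - 6777 + 9 \cdot 567009\right)} = - \frac{1572739}{3082450 + \left(33 - 6777 + 5103081\right)} = - \frac{1572739}{3082450 + 5096337} = - \frac{1572739}{8178787}$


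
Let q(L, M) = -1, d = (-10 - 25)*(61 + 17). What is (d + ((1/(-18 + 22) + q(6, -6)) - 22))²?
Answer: 121242121/16 ≈ 7.5776e+6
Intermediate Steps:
d = -2730 (d = -35*78 = -2730)
(d + ((1/(-18 + 22) + q(6, -6)) - 22))² = (-2730 + ((1/(-18 + 22) - 1) - 22))² = (-2730 + ((1/4 - 1) - 22))² = (-2730 + ((¼ - 1) - 22))² = (-2730 + (-¾ - 22))² = (-2730 - 91/4)² = (-11011/4)² = 121242121/16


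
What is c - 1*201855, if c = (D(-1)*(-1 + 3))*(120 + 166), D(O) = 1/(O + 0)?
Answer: -202427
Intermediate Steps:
D(O) = 1/O
c = -572 (c = ((-1 + 3)/(-1))*(120 + 166) = -1*2*286 = -2*286 = -572)
c - 1*201855 = -572 - 1*201855 = -572 - 201855 = -202427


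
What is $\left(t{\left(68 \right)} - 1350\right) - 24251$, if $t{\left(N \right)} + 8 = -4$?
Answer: $-25613$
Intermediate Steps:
$t{\left(N \right)} = -12$ ($t{\left(N \right)} = -8 - 4 = -12$)
$\left(t{\left(68 \right)} - 1350\right) - 24251 = \left(-12 - 1350\right) - 24251 = -1362 - 24251 = -25613$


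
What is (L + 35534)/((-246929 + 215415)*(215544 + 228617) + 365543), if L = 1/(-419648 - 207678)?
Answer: -22291402083/8780634477589786 ≈ -2.5387e-6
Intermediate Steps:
L = -1/627326 (L = 1/(-627326) = -1/627326 ≈ -1.5941e-6)
(L + 35534)/((-246929 + 215415)*(215544 + 228617) + 365543) = (-1/627326 + 35534)/((-246929 + 215415)*(215544 + 228617) + 365543) = 22291402083/(627326*(-31514*444161 + 365543)) = 22291402083/(627326*(-13997289754 + 365543)) = (22291402083/627326)/(-13996924211) = (22291402083/627326)*(-1/13996924211) = -22291402083/8780634477589786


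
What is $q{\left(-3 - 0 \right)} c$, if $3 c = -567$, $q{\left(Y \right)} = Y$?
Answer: $567$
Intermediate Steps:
$c = -189$ ($c = \frac{1}{3} \left(-567\right) = -189$)
$q{\left(-3 - 0 \right)} c = \left(-3 - 0\right) \left(-189\right) = \left(-3 + 0\right) \left(-189\right) = \left(-3\right) \left(-189\right) = 567$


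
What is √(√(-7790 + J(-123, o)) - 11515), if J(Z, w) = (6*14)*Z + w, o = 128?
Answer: √(-11515 + I*√17994) ≈ 0.625 + 107.31*I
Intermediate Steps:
J(Z, w) = w + 84*Z (J(Z, w) = 84*Z + w = w + 84*Z)
√(√(-7790 + J(-123, o)) - 11515) = √(√(-7790 + (128 + 84*(-123))) - 11515) = √(√(-7790 + (128 - 10332)) - 11515) = √(√(-7790 - 10204) - 11515) = √(√(-17994) - 11515) = √(I*√17994 - 11515) = √(-11515 + I*√17994)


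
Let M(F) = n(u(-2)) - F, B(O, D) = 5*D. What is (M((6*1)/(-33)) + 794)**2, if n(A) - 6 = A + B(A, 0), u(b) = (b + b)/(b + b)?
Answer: 77668969/121 ≈ 6.4189e+5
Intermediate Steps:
u(b) = 1 (u(b) = (2*b)/((2*b)) = (2*b)*(1/(2*b)) = 1)
n(A) = 6 + A (n(A) = 6 + (A + 5*0) = 6 + (A + 0) = 6 + A)
M(F) = 7 - F (M(F) = (6 + 1) - F = 7 - F)
(M((6*1)/(-33)) + 794)**2 = ((7 - 6*1/(-33)) + 794)**2 = ((7 - 6*(-1)/33) + 794)**2 = ((7 - 1*(-2/11)) + 794)**2 = ((7 + 2/11) + 794)**2 = (79/11 + 794)**2 = (8813/11)**2 = 77668969/121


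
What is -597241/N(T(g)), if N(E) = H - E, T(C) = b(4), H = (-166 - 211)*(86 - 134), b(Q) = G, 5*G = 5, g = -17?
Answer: -597241/18095 ≈ -33.006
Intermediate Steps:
G = 1 (G = (⅕)*5 = 1)
b(Q) = 1
H = 18096 (H = -377*(-48) = 18096)
T(C) = 1
N(E) = 18096 - E
-597241/N(T(g)) = -597241/(18096 - 1*1) = -597241/(18096 - 1) = -597241/18095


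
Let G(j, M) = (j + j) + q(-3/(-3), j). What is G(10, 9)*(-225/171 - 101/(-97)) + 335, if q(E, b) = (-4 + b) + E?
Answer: 603743/1843 ≈ 327.59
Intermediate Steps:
q(E, b) = -4 + E + b
G(j, M) = -3 + 3*j (G(j, M) = (j + j) + (-4 - 3/(-3) + j) = 2*j + (-4 - 3*(-⅓) + j) = 2*j + (-4 + 1 + j) = 2*j + (-3 + j) = -3 + 3*j)
G(10, 9)*(-225/171 - 101/(-97)) + 335 = (-3 + 3*10)*(-225/171 - 101/(-97)) + 335 = (-3 + 30)*(-225*1/171 - 101*(-1/97)) + 335 = 27*(-25/19 + 101/97) + 335 = 27*(-506/1843) + 335 = -13662/1843 + 335 = 603743/1843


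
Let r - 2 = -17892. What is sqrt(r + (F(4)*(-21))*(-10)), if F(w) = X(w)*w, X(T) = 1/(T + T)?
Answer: I*sqrt(17785) ≈ 133.36*I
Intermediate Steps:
r = -17890 (r = 2 - 17892 = -17890)
X(T) = 1/(2*T)
F(w) = 1/2 (F(w) = (1/(2*w))*w = 1/2)
sqrt(r + (F(4)*(-21))*(-10)) = sqrt(-17890 + ((1/2)*(-21))*(-10)) = sqrt(-17890 - 21/2*(-10)) = sqrt(-17890 + 105) = sqrt(-17785) = I*sqrt(17785)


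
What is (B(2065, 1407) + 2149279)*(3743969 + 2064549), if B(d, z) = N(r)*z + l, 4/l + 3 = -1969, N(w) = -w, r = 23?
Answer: 6062005053800814/493 ≈ 1.2296e+13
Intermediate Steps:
l = -1/493 (l = 4/(-3 - 1969) = 4/(-1972) = 4*(-1/1972) = -1/493 ≈ -0.0020284)
B(d, z) = -1/493 - 23*z (B(d, z) = (-1*23)*z - 1/493 = -23*z - 1/493 = -1/493 - 23*z)
(B(2065, 1407) + 2149279)*(3743969 + 2064549) = ((-1/493 - 23*1407) + 2149279)*(3743969 + 2064549) = ((-1/493 - 32361) + 2149279)*5808518 = (-15953974/493 + 2149279)*5808518 = (1043640573/493)*5808518 = 6062005053800814/493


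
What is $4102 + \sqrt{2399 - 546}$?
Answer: $4102 + \sqrt{1853} \approx 4145.0$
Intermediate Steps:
$4102 + \sqrt{2399 - 546} = 4102 + \sqrt{1853}$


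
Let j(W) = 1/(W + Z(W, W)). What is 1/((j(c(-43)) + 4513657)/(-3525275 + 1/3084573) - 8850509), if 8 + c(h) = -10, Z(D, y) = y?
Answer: -130487616990888/1154881995638860295333 ≈ -1.1299e-7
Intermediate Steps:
c(h) = -18 (c(h) = -8 - 10 = -18)
j(W) = 1/(2*W) (j(W) = 1/(W + W) = 1/(2*W))
1/((j(c(-43)) + 4513657)/(-3525275 + 1/3084573) - 8850509) = 1/(((1/2)/(-18) + 4513657)/(-3525275 + 1/3084573) - 8850509) = 1/(((1/2)*(-1/18) + 4513657)/(-3525275 + 1/3084573) - 8850509) = 1/((-1/36 + 4513657)/(-10873968082574/3084573) - 8850509) = 1/((162491651/36)*(-3084573/10873968082574) - 8850509) = 1/(-167072453133341/130487616990888 - 8850509) = 1/(-1154881995638860295333/130487616990888) = -130487616990888/1154881995638860295333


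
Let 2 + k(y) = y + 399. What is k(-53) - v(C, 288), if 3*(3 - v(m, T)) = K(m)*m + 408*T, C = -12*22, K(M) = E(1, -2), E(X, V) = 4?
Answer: 39157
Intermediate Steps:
K(M) = 4
C = -264
v(m, T) = 3 - 136*T - 4*m/3 (v(m, T) = 3 - (4*m + 408*T)/3 = 3 + (-136*T - 4*m/3) = 3 - 136*T - 4*m/3)
k(y) = 397 + y (k(y) = -2 + (y + 399) = -2 + (399 + y) = 397 + y)
k(-53) - v(C, 288) = (397 - 53) - (3 - 136*288 - 4/3*(-264)) = 344 - (3 - 39168 + 352) = 344 - 1*(-38813) = 344 + 38813 = 39157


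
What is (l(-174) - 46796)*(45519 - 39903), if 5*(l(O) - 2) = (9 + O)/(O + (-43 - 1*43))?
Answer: -1313971956/5 ≈ -2.6279e+8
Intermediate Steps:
l(O) = 2 + (9 + O)/(5*(-86 + O)) (l(O) = 2 + ((9 + O)/(O + (-43 - 1*43)))/5 = 2 + ((9 + O)/(O + (-43 - 43)))/5 = 2 + ((9 + O)/(O - 86))/5 = 2 + ((9 + O)/(-86 + O))/5 = 2 + (9 + O)/(5*(-86 + O)))
(l(-174) - 46796)*(45519 - 39903) = ((-851 + 11*(-174))/(5*(-86 - 174)) - 46796)*(45519 - 39903) = ((1/5)*(-851 - 1914)/(-260) - 46796)*5616 = ((1/5)*(-1/260)*(-2765) - 46796)*5616 = (553/260 - 46796)*5616 = -12166407/260*5616 = -1313971956/5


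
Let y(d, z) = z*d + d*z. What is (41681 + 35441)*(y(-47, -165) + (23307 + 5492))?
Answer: 3417198698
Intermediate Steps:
y(d, z) = 2*d*z (y(d, z) = d*z + d*z = 2*d*z)
(41681 + 35441)*(y(-47, -165) + (23307 + 5492)) = (41681 + 35441)*(2*(-47)*(-165) + (23307 + 5492)) = 77122*(15510 + 28799) = 77122*44309 = 3417198698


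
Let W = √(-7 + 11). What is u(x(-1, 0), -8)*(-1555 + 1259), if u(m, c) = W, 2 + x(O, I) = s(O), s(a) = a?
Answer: -592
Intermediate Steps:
x(O, I) = -2 + O
W = 2 (W = √4 = 2)
u(m, c) = 2
u(x(-1, 0), -8)*(-1555 + 1259) = 2*(-1555 + 1259) = 2*(-296) = -592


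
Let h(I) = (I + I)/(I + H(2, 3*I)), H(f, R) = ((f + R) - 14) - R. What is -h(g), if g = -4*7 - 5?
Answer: -22/15 ≈ -1.4667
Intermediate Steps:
H(f, R) = -14 + f (H(f, R) = ((R + f) - 14) - R = (-14 + R + f) - R = -14 + f)
g = -33 (g = -28 - 5 = -33)
h(I) = 2*I/(-12 + I) (h(I) = (I + I)/(I + (-14 + 2)) = (2*I)/(I - 12) = (2*I)/(-12 + I) = 2*I/(-12 + I))
-h(g) = -2*(-33)/(-12 - 33) = -2*(-33)/(-45) = -2*(-33)*(-1)/45 = -1*22/15 = -22/15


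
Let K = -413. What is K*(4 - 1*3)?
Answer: -413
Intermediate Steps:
K*(4 - 1*3) = -413*(4 - 1*3) = -413*(4 - 3) = -413*1 = -413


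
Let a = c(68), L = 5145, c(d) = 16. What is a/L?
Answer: 16/5145 ≈ 0.0031098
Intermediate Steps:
a = 16
a/L = 16/5145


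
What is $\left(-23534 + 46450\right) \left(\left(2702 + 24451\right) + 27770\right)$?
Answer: $1258615468$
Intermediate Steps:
$\left(-23534 + 46450\right) \left(\left(2702 + 24451\right) + 27770\right) = 22916 \left(27153 + 27770\right) = 22916 \cdot 54923 = 1258615468$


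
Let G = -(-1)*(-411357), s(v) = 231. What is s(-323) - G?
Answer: 411588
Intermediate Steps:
G = -411357 (G = -1*411357 = -411357)
s(-323) - G = 231 - 1*(-411357) = 231 + 411357 = 411588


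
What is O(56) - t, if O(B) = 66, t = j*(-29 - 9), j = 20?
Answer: 826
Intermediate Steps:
t = -760 (t = 20*(-29 - 9) = 20*(-38) = -760)
O(56) - t = 66 - 1*(-760) = 66 + 760 = 826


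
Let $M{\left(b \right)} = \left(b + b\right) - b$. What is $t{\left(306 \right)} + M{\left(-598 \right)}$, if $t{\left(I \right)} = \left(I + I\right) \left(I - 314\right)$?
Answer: $-5494$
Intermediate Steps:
$t{\left(I \right)} = 2 I \left(-314 + I\right)$
$M{\left(b \right)} = b$ ($M{\left(b \right)} = 2 b - b = b$)
$t{\left(306 \right)} + M{\left(-598 \right)} = 2 \cdot 306 \left(-314 + 306\right) - 598 = 2 \cdot 306 \left(-8\right) - 598 = -4896 - 598 = -5494$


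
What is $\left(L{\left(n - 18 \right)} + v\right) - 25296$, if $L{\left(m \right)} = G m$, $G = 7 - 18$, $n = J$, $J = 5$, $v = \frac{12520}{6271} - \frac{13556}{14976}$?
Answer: $- \frac{590532207011}{23478624} \approx -25152.0$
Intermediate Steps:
$v = \frac{25622461}{23478624}$ ($v = 12520 \cdot \frac{1}{6271} - \frac{3389}{3744} = \frac{12520}{6271} - \frac{3389}{3744} = \frac{25622461}{23478624} \approx 1.0913$)
$n = 5$
$G = -11$ ($G = 7 - 18 = -11$)
$L{\left(m \right)} = - 11 m$
$\left(L{\left(n - 18 \right)} + v\right) - 25296 = \left(- 11 \left(5 - 18\right) + \frac{25622461}{23478624}\right) - 25296 = \left(\left(-11\right) \left(-13\right) + \frac{25622461}{23478624}\right) - 25296 = \left(143 + \frac{25622461}{23478624}\right) - 25296 = \frac{3383065693}{23478624} - 25296 = - \frac{590532207011}{23478624}$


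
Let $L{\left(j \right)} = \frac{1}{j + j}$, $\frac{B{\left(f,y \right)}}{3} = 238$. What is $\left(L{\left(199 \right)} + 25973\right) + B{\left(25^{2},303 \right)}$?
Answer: $\frac{10621427}{398} \approx 26687.0$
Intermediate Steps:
$B{\left(f,y \right)} = 714$ ($B{\left(f,y \right)} = 3 \cdot 238 = 714$)
$L{\left(j \right)} = \frac{1}{2 j}$
$\left(L{\left(199 \right)} + 25973\right) + B{\left(25^{2},303 \right)} = \left(\frac{1}{2 \cdot 199} + 25973\right) + 714 = \left(\frac{1}{2} \cdot \frac{1}{199} + 25973\right) + 714 = \left(\frac{1}{398} + 25973\right) + 714 = \frac{10337255}{398} + 714 = \frac{10621427}{398}$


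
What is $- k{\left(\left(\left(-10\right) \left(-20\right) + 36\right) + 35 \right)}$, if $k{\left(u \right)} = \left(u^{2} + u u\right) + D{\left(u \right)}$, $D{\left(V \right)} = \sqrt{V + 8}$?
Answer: $-146882 - 3 \sqrt{31} \approx -1.469 \cdot 10^{5}$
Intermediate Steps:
$D{\left(V \right)} = \sqrt{8 + V}$
$k{\left(u \right)} = \sqrt{8 + u} + 2 u^{2}$ ($k{\left(u \right)} = \left(u^{2} + u u\right) + \sqrt{8 + u} = \left(u^{2} + u^{2}\right) + \sqrt{8 + u} = 2 u^{2} + \sqrt{8 + u} = \sqrt{8 + u} + 2 u^{2}$)
$- k{\left(\left(\left(-10\right) \left(-20\right) + 36\right) + 35 \right)} = - (\sqrt{8 + \left(\left(\left(-10\right) \left(-20\right) + 36\right) + 35\right)} + 2 \left(\left(\left(-10\right) \left(-20\right) + 36\right) + 35\right)^{2}) = - (\sqrt{8 + \left(\left(200 + 36\right) + 35\right)} + 2 \left(\left(200 + 36\right) + 35\right)^{2}) = - (\sqrt{8 + \left(236 + 35\right)} + 2 \left(236 + 35\right)^{2}) = - (\sqrt{8 + 271} + 2 \cdot 271^{2}) = - (\sqrt{279} + 2 \cdot 73441) = - (3 \sqrt{31} + 146882) = - (146882 + 3 \sqrt{31}) = -146882 - 3 \sqrt{31}$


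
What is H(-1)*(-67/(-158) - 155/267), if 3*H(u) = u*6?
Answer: 6601/21093 ≈ 0.31295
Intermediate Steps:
H(u) = 2*u (H(u) = (u*6)/3 = (6*u)/3 = 2*u)
H(-1)*(-67/(-158) - 155/267) = (2*(-1))*(-67/(-158) - 155/267) = -2*(-67*(-1/158) - 155*1/267) = -2*(67/158 - 155/267) = -2*(-6601/42186) = 6601/21093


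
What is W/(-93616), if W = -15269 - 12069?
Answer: 13669/46808 ≈ 0.29202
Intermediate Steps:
W = -27338
W/(-93616) = -27338/(-93616) = -27338*(-1/93616) = 13669/46808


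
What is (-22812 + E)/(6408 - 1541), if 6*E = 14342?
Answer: -61265/14601 ≈ -4.1959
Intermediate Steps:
E = 7171/3 (E = (1/6)*14342 = 7171/3 ≈ 2390.3)
(-22812 + E)/(6408 - 1541) = (-22812 + 7171/3)/(6408 - 1541) = -61265/3/4867 = -61265/3*1/4867 = -61265/14601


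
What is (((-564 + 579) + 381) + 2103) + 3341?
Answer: 5840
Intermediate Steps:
(((-564 + 579) + 381) + 2103) + 3341 = ((15 + 381) + 2103) + 3341 = (396 + 2103) + 3341 = 2499 + 3341 = 5840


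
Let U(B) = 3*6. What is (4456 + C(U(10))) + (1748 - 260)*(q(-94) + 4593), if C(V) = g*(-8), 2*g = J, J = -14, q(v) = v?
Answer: 6699024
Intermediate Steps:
U(B) = 18
g = -7 (g = (½)*(-14) = -7)
C(V) = 56 (C(V) = -7*(-8) = 56)
(4456 + C(U(10))) + (1748 - 260)*(q(-94) + 4593) = (4456 + 56) + (1748 - 260)*(-94 + 4593) = 4512 + 1488*4499 = 4512 + 6694512 = 6699024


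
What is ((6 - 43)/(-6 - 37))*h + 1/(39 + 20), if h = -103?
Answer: -224806/2537 ≈ -88.611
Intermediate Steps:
((6 - 43)/(-6 - 37))*h + 1/(39 + 20) = ((6 - 43)/(-6 - 37))*(-103) + 1/(39 + 20) = -37/(-43)*(-103) + 1/59 = -37*(-1/43)*(-103) + 1/59 = (37/43)*(-103) + 1/59 = -3811/43 + 1/59 = -224806/2537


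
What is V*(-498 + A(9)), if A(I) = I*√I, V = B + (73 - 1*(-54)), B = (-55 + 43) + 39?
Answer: -72534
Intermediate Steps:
B = 27 (B = -12 + 39 = 27)
V = 154 (V = 27 + (73 - 1*(-54)) = 27 + (73 + 54) = 27 + 127 = 154)
A(I) = I^(3/2)
V*(-498 + A(9)) = 154*(-498 + 9^(3/2)) = 154*(-498 + 27) = 154*(-471) = -72534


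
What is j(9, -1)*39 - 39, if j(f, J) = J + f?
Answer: 273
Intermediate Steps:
j(9, -1)*39 - 39 = (-1 + 9)*39 - 39 = 8*39 - 39 = 312 - 39 = 273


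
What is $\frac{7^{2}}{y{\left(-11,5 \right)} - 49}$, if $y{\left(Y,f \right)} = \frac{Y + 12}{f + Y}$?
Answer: $- \frac{294}{295} \approx -0.99661$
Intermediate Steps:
$y{\left(Y,f \right)} = \frac{12 + Y}{Y + f}$
$\frac{7^{2}}{y{\left(-11,5 \right)} - 49} = \frac{7^{2}}{\frac{12 - 11}{-11 + 5} - 49} = \frac{1}{\frac{1}{-6} \cdot 1 - 49} \cdot 49 = \frac{1}{\left(- \frac{1}{6}\right) 1 - 49} \cdot 49 = \frac{1}{- \frac{1}{6} - 49} \cdot 49 = \frac{1}{- \frac{295}{6}} \cdot 49 = \left(- \frac{6}{295}\right) 49 = - \frac{294}{295}$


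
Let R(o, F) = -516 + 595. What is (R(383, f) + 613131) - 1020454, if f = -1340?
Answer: -407244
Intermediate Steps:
R(o, F) = 79
(R(383, f) + 613131) - 1020454 = (79 + 613131) - 1020454 = 613210 - 1020454 = -407244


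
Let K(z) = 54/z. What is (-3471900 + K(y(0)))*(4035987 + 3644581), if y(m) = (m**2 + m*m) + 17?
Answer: -453324373915728/17 ≈ -2.6666e+13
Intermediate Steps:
y(m) = 17 + 2*m**2 (y(m) = (m**2 + m**2) + 17 = 2*m**2 + 17 = 17 + 2*m**2)
(-3471900 + K(y(0)))*(4035987 + 3644581) = (-3471900 + 54/(17 + 2*0**2))*(4035987 + 3644581) = (-3471900 + 54/(17 + 2*0))*7680568 = (-3471900 + 54/(17 + 0))*7680568 = (-3471900 + 54/17)*7680568 = -59022246/17*7680568 = -453324373915728/17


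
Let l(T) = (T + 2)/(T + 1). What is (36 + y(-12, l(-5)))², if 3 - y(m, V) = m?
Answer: 2601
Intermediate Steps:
l(T) = (2 + T)/(1 + T)
y(m, V) = 3 - m
(36 + y(-12, l(-5)))² = (36 + (3 - 1*(-12)))² = (36 + (3 + 12))² = (36 + 15)² = 51² = 2601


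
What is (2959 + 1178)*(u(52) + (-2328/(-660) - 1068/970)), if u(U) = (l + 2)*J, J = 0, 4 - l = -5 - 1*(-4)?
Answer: 53549328/5335 ≈ 10037.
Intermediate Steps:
l = 5 (l = 4 - (-5 - 1*(-4)) = 4 - (-5 + 4) = 4 - 1*(-1) = 4 + 1 = 5)
u(U) = 0 (u(U) = (5 + 2)*0 = 7*0 = 0)
(2959 + 1178)*(u(52) + (-2328/(-660) - 1068/970)) = (2959 + 1178)*(0 + (-2328/(-660) - 1068/970)) = 4137*(0 + (-2328*(-1/660) - 1068*1/970)) = 4137*(0 + (194/55 - 534/485)) = 4137*(0 + 12944/5335) = 4137*(12944/5335) = 53549328/5335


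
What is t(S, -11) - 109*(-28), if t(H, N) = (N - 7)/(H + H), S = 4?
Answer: 12199/4 ≈ 3049.8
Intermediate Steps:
t(H, N) = (-7 + N)/(2*H) (t(H, N) = (-7 + N)/((2*H)) = (-7 + N)*(1/(2*H)) = (-7 + N)/(2*H))
t(S, -11) - 109*(-28) = (½)*(-7 - 11)/4 - 109*(-28) = (½)*(¼)*(-18) + 3052 = -9/4 + 3052 = 12199/4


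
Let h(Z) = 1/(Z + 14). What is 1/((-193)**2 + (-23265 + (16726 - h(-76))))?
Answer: 62/1904021 ≈ 3.2563e-5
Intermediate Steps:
h(Z) = 1/(14 + Z)
1/((-193)**2 + (-23265 + (16726 - h(-76)))) = 1/((-193)**2 + (-23265 + (16726 - 1/(14 - 76)))) = 1/(37249 + (-23265 + (16726 - 1/(-62)))) = 1/(37249 + (-23265 + (16726 - 1*(-1/62)))) = 1/(37249 + (-23265 + (16726 + 1/62))) = 1/(37249 + (-23265 + 1037013/62)) = 1/(37249 - 405417/62) = 1/(1904021/62) = 62/1904021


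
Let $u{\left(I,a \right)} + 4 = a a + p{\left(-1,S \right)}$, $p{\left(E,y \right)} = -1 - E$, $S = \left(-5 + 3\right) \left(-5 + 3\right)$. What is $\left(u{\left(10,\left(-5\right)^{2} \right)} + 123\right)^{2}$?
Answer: $553536$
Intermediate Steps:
$S = 4$ ($S = \left(-2\right) \left(-2\right) = 4$)
$u{\left(I,a \right)} = -4 + a^{2}$ ($u{\left(I,a \right)} = -4 + \left(a a - 0\right) = -4 + \left(a^{2} + \left(-1 + 1\right)\right) = -4 + \left(a^{2} + 0\right) = -4 + a^{2}$)
$\left(u{\left(10,\left(-5\right)^{2} \right)} + 123\right)^{2} = \left(\left(-4 + \left(\left(-5\right)^{2}\right)^{2}\right) + 123\right)^{2} = \left(\left(-4 + 25^{2}\right) + 123\right)^{2} = \left(\left(-4 + 625\right) + 123\right)^{2} = \left(621 + 123\right)^{2} = 744^{2} = 553536$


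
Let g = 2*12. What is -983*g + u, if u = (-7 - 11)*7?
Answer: -23718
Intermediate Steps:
g = 24
u = -126 (u = -18*7 = -126)
-983*g + u = -983*24 - 126 = -23592 - 126 = -23718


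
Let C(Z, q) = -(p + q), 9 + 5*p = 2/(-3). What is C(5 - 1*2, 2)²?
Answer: 1/225 ≈ 0.0044444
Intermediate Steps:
p = -29/15 (p = -9/5 + (2/(-3))/5 = -9/5 + (2*(-⅓))/5 = -9/5 + (⅕)*(-⅔) = -9/5 - 2/15 = -29/15 ≈ -1.9333)
C(Z, q) = 29/15 - q (C(Z, q) = -(-29/15 + q) = 29/15 - q)
C(5 - 1*2, 2)² = (29/15 - 1*2)² = (29/15 - 2)² = (-1/15)² = 1/225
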